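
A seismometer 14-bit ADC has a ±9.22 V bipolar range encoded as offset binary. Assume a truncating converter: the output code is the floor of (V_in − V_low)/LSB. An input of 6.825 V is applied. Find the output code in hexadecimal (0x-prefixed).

code 0x37B0 (decimal 14256)

Full-scale span = 18.44 V; LSB = 18.44/2^14 = 1.125 mV.
Input sits at 14256.035 steps above V_low.
So the output code is 14256.
In hexadecimal (0x-prefixed): 0x37B0.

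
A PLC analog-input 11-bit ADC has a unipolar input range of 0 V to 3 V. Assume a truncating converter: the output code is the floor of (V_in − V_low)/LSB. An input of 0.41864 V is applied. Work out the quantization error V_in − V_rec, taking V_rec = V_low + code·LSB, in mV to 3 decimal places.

1.160 mV

Step size: 3 V ÷ 2^11 = 1.465 mV.
Scaled input = 285.7916 LSBs, so code = 285.
V_rec = 0 + 285·0.00146484 = 0.41748047 V.
V_in − V_rec = 0.00115953 V = 1.160 mV.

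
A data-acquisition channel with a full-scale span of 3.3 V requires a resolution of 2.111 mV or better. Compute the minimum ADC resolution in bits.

11 bits

Number of steps required ≥ 3.3 V / 2.111 mV = 1563.24.
Need 2^N ≥ 1563.24; 2^10 = 1024, 2^11 = 2048.
Minimum N = 11.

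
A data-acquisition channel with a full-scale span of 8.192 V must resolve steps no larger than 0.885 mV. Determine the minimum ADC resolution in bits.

14 bits

Number of steps required ≥ 8.192 V / 0.885 mV = 9256.50.
Need 2^N ≥ 9256.50; 2^13 = 8192, 2^14 = 16384.
Minimum N = 14.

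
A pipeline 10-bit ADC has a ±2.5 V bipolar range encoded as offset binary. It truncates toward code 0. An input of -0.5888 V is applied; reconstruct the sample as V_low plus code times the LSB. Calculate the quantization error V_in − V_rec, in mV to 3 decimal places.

2.020 mV

Step size: 5 V ÷ 2^10 = 4.883 mV.
(-0.5888 − (−2.5))/0.00488281 = 391.4138; ⌊·⌋ gives code 391.
Reconstructed: -0.59082031 V.
Difference: 0.00202031 V → 2.020 mV.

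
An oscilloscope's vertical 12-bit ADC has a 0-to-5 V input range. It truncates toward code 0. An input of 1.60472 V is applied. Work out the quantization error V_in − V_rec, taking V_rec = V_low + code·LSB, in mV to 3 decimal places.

LSB = 5/2^12 = 1.221 mV.
(1.60472 − 0)/0.0012207 = 1314.5866; ⌊·⌋ gives code 1314.
Reconstructed: 1.6040039 V.
V_in − V_rec = 0.000716094 V = 0.716 mV.

0.716 mV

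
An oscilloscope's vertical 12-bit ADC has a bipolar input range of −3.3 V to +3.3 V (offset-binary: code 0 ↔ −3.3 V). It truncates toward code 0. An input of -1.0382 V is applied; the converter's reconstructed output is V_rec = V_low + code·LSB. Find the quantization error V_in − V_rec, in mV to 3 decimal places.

1.107 mV

One LSB is 6.6 V / 4096 = 1.611 mV.
Scaled input = 1403.6868 LSBs, so code = 1403.
V_rec = (−3.3) + 1403·0.00161133 = -1.0393066 V.
Error = -1.0382 − (−1.0393066) = 0.00110664 V = 1.107 mV.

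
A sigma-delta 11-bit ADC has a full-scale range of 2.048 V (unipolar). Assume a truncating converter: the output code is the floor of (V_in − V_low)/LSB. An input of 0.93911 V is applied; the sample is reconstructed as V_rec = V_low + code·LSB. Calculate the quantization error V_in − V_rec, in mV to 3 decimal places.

LSB = 2.048/2^11 = 1.000 mV.
(0.93911 − 0)/0.001 = 939.1100; ⌊·⌋ gives code 939.
V_rec = 0 + 939·0.001 = 0.939 V.
Error = 0.93911 − 0.939 = 0.00011 V = 0.110 mV.

0.110 mV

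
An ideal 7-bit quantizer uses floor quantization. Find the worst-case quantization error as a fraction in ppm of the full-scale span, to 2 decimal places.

Truncating → worst-case error = 1 LSB = V_FS/2^7, so 1e+06/128 = 7812.5 ppm of full scale.

7812.50 ppm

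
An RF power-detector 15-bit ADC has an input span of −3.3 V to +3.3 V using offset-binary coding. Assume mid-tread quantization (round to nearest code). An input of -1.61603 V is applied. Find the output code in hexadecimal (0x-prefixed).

With 32768 levels over 6.6 V, one step is 201.42 µV.
(V_in − V_low)/LSB = (-1.61603 − (−3.3)) / 0.000201416 = 8360.656.
Round → code 8361.
In hexadecimal (0x-prefixed): 0x20A9.

code 0x20A9 (decimal 8361)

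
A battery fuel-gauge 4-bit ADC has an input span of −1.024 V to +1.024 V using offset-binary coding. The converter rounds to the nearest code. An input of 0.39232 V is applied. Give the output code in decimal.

Full-scale span = 2.048 V; LSB = 2.048/2^4 = 128.000 mV.
(V_in − V_low)/LSB = (0.39232 − (−1.024)) / 0.128 = 11.065.
Round → code 11.

code 11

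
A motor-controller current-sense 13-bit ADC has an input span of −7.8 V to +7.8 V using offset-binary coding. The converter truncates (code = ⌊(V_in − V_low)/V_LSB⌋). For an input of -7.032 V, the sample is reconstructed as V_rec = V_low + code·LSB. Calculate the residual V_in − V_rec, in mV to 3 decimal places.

0.568 mV

Step size: 15.6 V ÷ 2^13 = 1.904 mV.
(V_in − V_low)/LSB = (-7.032 − (−7.8))/0.0019043 = 403.2985 → code 403 (floor).
V_rec = (−7.8) + 403·0.0019043 = -7.0325684 V.
Error = -7.032 − (−7.0325684) = 0.000568359 V = 0.568 mV.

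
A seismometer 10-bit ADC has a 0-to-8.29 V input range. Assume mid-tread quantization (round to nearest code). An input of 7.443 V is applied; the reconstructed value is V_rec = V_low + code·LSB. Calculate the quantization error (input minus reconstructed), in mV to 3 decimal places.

LSB = 8.29/2^10 = 8.096 mV.
Scaled input = 919.3766 LSBs, so code = 919.
V_rec = 0 + 919·0.0080957 = 7.4399512 V.
Error = 7.443 − 7.4399512 = 0.00304883 V = 3.049 mV.

3.049 mV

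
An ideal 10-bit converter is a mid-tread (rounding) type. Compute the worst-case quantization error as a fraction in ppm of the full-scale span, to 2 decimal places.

Rounding → worst-case error = ½ LSB = V_FS/2^11, so 1e+06/2048 = 488.281 ppm of full scale.

488.28 ppm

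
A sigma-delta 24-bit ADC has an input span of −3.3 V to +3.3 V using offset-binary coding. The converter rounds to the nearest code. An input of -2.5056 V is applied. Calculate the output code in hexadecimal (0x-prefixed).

code 0x1ED027 (decimal 2019367)

Full-scale span = 6.6 V; LSB = 6.6/2^24 = 0.39 µV.
Input sits at 2019366.726 steps above V_low.
round(2019366.726) = 2019367.
In hexadecimal (0x-prefixed): 0x1ED027.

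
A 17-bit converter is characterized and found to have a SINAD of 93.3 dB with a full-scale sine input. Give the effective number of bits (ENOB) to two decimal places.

ENOB = (SINAD − 1.76) / 6.02 = (93.3 − 1.76)/6.02 = 15.206.

15.21 bits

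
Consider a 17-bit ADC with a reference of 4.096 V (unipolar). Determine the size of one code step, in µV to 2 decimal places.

31.25 µV

Full-scale span = 4.096 V.
LSB = 4.096 / 2^17 = 4.096 / 131072 = 3.125e-05 V = 31.25 µV.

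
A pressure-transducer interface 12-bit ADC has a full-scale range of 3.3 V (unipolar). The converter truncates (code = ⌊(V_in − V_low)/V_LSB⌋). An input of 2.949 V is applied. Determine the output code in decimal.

With 4096 levels over 3.3 V, one step is 0.806 mV.
(V_in − V_low)/LSB = (2.949 − 0) / 0.000805664 = 3660.335.
⌊·⌋(3660.335) = 3660.

code 3660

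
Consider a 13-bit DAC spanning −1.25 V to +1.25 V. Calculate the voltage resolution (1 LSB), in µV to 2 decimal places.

305.18 µV

Full-scale span = 2.5 V.
LSB = 2.5 / 2^13 = 2.5 / 8192 = 0.000305176 V = 305.18 µV.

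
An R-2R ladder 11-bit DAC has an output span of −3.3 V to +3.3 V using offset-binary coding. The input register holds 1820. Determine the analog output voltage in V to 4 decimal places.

LSB = 6.6 V / 2^11 = 3.223 mV.
V_out = (−3.3) + 1820 × 0.00322266 V = 2.56523 V.

2.5652 V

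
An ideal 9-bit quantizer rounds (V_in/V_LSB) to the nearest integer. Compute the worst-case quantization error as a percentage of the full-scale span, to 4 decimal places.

0.0977 %

Rounding → worst-case error = ½ LSB = V_FS/2^10, so 100/1024 = 0.0976562 % of full scale.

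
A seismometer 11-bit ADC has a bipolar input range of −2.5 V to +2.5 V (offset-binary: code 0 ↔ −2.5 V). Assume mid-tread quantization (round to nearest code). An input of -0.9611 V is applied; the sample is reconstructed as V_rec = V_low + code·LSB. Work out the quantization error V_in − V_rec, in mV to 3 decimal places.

0.814 mV

LSB = 5/2^11 = 2.441 mV.
(V_in − V_low)/LSB = (-0.9611 − (−2.5))/0.00244141 = 630.3334 → code 630 (round).
Reconstructed: -0.96191406 V.
Difference: 0.000814063 V → 0.814 mV.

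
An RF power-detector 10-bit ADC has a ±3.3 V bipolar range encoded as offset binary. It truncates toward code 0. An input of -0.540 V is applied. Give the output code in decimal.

With 1024 levels over 6.6 V, one step is 6.445 mV.
Input sits at 428.218 steps above V_low.
So the output code is 428.

code 428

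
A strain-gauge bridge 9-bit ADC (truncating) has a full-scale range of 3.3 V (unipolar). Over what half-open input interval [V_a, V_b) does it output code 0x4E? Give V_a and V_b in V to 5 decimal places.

[0.50273 V, 0.50918 V)

LSB = 3.3/2^9 = 6.445 mV.
Code 0x4E = 78 decimal.
V_a = V_low + 78·LSB = 0.502734 V; V_b = V_low + 79·LSB = 0.50918 V.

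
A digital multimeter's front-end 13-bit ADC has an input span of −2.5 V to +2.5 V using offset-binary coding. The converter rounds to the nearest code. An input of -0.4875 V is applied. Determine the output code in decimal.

code 3297

With 8192 levels over 5 V, one step is 0.610 mV.
Input sits at 3297.280 steps above V_low.
Round → code 3297.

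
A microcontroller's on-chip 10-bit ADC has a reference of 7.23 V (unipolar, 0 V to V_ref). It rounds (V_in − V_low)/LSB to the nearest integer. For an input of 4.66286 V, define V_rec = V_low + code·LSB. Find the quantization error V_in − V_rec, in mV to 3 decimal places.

One LSB is 7.23 V / 1024 = 7.061 mV.
Scaled input = 660.4106 LSBs, so code = 660.
Code 660 maps back to 0 + 660×0.00706055 V = 4.6599609 V.
Error = 4.66286 − 4.6599609 = 0.00289906 V = 2.899 mV.

2.899 mV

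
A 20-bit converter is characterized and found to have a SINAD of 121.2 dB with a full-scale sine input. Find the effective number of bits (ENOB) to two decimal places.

ENOB = (SINAD − 1.76) / 6.02 = (121.2 − 1.76)/6.02 = 19.841.

19.84 bits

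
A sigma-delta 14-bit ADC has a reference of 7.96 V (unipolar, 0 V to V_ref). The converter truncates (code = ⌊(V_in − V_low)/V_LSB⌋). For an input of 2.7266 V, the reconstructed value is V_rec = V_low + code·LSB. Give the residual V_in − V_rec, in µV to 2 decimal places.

66.80 µV

One LSB is 7.96 V / 16384 = 485.84 µV.
(2.7266 − 0)/0.00048584 = 5612.1375; ⌊·⌋ gives code 5612.
Reconstructed: 2.7265332 V.
Difference: 6.67969e-05 V → 66.80 µV.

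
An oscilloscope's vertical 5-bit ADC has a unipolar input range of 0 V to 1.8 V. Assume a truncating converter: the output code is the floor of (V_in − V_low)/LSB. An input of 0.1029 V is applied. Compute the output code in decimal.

code 1

With 32 levels over 1.8 V, one step is 56.250 mV.
(0.1029 − 0) / 0.05625 = 1.829 LSBs.
Floor → code 1.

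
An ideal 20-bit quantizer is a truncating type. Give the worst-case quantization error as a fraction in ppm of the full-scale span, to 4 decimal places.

Truncating → worst-case error = 1 LSB = V_FS/2^20, so 1e+06/1048576 = 0.953674 ppm of full scale.

0.9537 ppm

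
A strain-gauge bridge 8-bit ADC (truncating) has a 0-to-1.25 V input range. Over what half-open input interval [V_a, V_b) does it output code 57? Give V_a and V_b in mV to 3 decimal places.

LSB = 1.25/2^8 = 4.883 mV.
V_a = V_low + 57·LSB = 0.27832 V; V_b = V_low + 58·LSB = 0.283203 V.

[278.320 mV, 283.203 mV)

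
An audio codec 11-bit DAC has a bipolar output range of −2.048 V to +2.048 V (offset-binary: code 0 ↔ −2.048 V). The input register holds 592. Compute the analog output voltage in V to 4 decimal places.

-0.8640 V

LSB = 4.096 V / 2^11 = 2.000 mV.
V_out = (−2.048) + 592 × 0.002 V = -0.864 V.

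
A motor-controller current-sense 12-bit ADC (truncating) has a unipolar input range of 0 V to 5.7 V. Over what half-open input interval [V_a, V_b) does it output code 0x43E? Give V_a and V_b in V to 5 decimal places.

[1.51128 V, 1.51267 V)

LSB = 5.7/2^12 = 1.392 mV.
Code 0x43E = 1086 decimal.
V_a = V_low + 1086·LSB = 1.51128 V; V_b = V_low + 1087·LSB = 1.51267 V.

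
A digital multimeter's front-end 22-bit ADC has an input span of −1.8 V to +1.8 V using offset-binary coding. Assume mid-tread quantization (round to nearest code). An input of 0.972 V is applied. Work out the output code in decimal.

With 4194304 levels over 3.6 V, one step is 0.86 µV.
(V_in − V_low)/LSB = (0.972 − (−1.8)) / 8.58307e-07 = 3229614.080.
So the output code is 3229614.

code 3229614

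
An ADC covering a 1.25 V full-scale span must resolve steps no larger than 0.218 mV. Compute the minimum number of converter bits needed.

13 bits

Number of steps required ≥ 1.25 V / 0.218 mV = 5733.94.
Need 2^N ≥ 5733.94; 2^12 = 4096, 2^13 = 8192.
Minimum N = 13.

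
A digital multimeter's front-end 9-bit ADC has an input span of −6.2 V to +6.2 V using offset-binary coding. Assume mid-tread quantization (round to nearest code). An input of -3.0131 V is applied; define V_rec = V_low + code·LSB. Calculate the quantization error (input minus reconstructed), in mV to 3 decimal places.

LSB = 12.4/2^9 = 24.219 mV.
Scaled input = 131.5881 LSBs, so code = 132.
V_rec = (−6.2) + 132·0.0242188 = -3.003125 V.
Difference: -0.009975 V → -9.975 mV.

-9.975 mV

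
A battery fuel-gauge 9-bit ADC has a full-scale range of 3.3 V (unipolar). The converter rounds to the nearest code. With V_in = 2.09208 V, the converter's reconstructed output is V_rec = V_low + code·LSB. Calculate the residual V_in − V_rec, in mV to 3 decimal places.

One LSB is 3.3 V / 512 = 6.445 mV.
(V_in − V_low)/LSB = (2.09208 − 0)/0.00644531 = 324.5894 → code 325 (round).
Code 325 maps back to 0 + 325×0.00644531 V = 2.0947266 V.
Difference: -0.00264656 V → -2.647 mV.

-2.647 mV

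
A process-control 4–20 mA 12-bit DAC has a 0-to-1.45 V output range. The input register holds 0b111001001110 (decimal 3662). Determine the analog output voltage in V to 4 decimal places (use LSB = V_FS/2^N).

LSB = 1.45 V / 2^12 = 354.00 µV.
Code 0b111001001110 = 3662 decimal.
V_out = 0 + 3662 × 0.000354004 V = 1.29636 V.

1.2964 V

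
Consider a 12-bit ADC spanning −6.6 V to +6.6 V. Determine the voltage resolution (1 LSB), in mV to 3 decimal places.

3.223 mV

Full-scale span = 13.2 V.
LSB = 13.2 / 2^12 = 13.2 / 4096 = 0.00322266 V = 3.223 mV.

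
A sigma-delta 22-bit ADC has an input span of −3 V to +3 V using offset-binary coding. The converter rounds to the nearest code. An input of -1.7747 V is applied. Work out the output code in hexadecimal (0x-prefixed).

LSB = 6 V / 4194304 = 1.43 µV.
(-1.7747 − (−3)) / 1.43051e-06 = 856546.782 LSBs.
round(856546.782) = 856547.
In hexadecimal (0x-prefixed): 0xD11E3.

code 0xD11E3 (decimal 856547)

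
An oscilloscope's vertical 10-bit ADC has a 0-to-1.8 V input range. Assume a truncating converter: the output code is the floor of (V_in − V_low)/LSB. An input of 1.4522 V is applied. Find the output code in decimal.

code 826

With 1024 levels over 1.8 V, one step is 1.758 mV.
Input sits at 826.140 steps above V_low.
So the output code is 826.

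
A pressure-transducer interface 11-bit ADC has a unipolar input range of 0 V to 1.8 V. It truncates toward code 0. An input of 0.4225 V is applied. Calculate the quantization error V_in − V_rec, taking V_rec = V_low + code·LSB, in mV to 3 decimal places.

0.625 mV

One LSB is 1.8 V / 2048 = 0.879 mV.
(0.4225 − 0)/0.000878906 = 480.7111; ⌊·⌋ gives code 480.
V_rec = 0 + 480·0.000878906 = 0.421875 V.
V_in − V_rec = 0.000625 V = 0.625 mV.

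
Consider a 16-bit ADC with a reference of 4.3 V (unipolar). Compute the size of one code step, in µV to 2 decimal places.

Full-scale span = 4.3 V.
LSB = 4.3 / 2^16 = 4.3 / 65536 = 6.56128e-05 V = 65.61 µV.

65.61 µV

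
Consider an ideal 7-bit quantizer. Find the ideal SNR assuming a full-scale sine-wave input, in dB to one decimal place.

43.9 dB

SNR ≈ 6.02·N + 1.76 dB = 6.02·7 + 1.76 = 43.90 dB.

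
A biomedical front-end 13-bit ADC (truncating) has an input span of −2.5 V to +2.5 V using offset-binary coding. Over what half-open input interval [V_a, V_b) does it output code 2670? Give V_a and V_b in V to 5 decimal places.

[-0.87036 V, -0.86975 V)

LSB = 5/2^13 = 0.610 mV.
V_a = V_low + 2670·LSB = -0.870361 V; V_b = V_low + 2671·LSB = -0.869751 V.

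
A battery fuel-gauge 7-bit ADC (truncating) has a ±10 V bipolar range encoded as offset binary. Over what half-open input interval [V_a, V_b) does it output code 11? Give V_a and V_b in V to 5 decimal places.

[-8.28125 V, -8.12500 V)

LSB = 20/2^7 = 156.250 mV.
V_a = V_low + 11·LSB = -8.28125 V; V_b = V_low + 12·LSB = -8.125 V.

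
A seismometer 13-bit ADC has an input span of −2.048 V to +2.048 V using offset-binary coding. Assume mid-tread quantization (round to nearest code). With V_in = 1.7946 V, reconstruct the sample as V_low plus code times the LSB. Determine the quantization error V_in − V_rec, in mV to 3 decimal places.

Step size: 4.096 V ÷ 2^13 = 0.500 mV.
(1.7946 − (−2.048))/0.0005 = 7685.2000; round gives code 7685.
Code 7685 maps back to (−2.048) + 7685×0.0005 V = 1.7945 V.
V_in − V_rec = 0.0001 V = 0.100 mV.

0.100 mV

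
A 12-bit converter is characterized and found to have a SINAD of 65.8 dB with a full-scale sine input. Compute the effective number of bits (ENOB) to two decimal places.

ENOB = (SINAD − 1.76) / 6.02 = (65.8 − 1.76)/6.02 = 10.638.

10.64 bits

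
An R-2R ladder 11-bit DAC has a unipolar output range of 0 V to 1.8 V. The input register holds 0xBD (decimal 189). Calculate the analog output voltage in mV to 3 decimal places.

166.113 mV

LSB = 1.8 V / 2^11 = 0.879 mV.
Code 0xBD = 189 decimal.
V_out = 0 + 189 × 0.000878906 V = 0.166113 V.
= 166.113 mV.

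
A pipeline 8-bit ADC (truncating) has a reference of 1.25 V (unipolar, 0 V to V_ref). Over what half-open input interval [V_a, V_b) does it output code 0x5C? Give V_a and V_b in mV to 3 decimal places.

[449.219 mV, 454.102 mV)

LSB = 1.25/2^8 = 4.883 mV.
Code 0x5C = 92 decimal.
V_a = V_low + 92·LSB = 0.449219 V; V_b = V_low + 93·LSB = 0.454102 V.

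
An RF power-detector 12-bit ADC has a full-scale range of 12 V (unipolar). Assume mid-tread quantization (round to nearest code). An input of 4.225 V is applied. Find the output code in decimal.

LSB = 12 V / 4096 = 2.930 mV.
(4.225 − 0) / 0.00292969 = 1442.133 LSBs.
round(1442.133) = 1442.

code 1442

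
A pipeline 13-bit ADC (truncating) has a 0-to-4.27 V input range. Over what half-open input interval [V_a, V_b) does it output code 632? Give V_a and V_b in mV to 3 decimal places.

[329.424 mV, 329.945 mV)

LSB = 4.27/2^13 = 0.521 mV.
V_a = V_low + 632·LSB = 0.329424 V; V_b = V_low + 633·LSB = 0.329945 V.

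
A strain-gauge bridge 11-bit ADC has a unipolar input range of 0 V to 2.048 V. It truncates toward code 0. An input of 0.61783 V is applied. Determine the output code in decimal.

LSB = 2.048 V / 2048 = 1.000 mV.
(V_in − V_low)/LSB = (0.61783 − 0) / 0.001 = 617.830.
Floor → code 617.

code 617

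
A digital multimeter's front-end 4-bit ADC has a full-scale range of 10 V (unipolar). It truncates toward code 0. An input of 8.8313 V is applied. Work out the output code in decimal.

LSB = 10 V / 16 = 0.6250 V.
(8.8313 − 0) / 0.625 = 14.130 LSBs.
⌊·⌋(14.130) = 14.

code 14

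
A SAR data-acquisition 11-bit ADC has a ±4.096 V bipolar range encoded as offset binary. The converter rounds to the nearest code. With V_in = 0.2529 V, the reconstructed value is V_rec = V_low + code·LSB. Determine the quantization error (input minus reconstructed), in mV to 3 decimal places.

0.900 mV

Step size: 8.192 V ÷ 2^11 = 4.000 mV.
Scaled input = 1087.2250 LSBs, so code = 1087.
Reconstructed: 0.252 V.
Error = 0.2529 − 0.252 = 0.0009 V = 0.900 mV.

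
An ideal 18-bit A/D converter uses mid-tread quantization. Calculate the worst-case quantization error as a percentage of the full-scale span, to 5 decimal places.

0.00019 %

Rounding → worst-case error = ½ LSB = V_FS/2^19, so 100/524288 = 0.000190735 % of full scale.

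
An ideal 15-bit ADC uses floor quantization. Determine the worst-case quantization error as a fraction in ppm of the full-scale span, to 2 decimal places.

Truncating → worst-case error = 1 LSB = V_FS/2^15, so 1e+06/32768 = 30.5176 ppm of full scale.

30.52 ppm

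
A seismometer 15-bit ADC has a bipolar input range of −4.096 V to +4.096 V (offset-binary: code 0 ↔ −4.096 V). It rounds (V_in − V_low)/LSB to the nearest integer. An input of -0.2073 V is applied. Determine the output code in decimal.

code 15555

Full-scale span = 8.192 V; LSB = 8.192/2^15 = 250.00 µV.
(V_in − V_low)/LSB = (-0.2073 − (−4.096)) / 0.00025 = 15554.800.
round(15554.800) = 15555.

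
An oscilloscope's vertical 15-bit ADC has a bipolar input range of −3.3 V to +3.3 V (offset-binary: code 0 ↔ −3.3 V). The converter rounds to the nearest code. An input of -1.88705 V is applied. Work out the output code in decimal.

code 7015

Full-scale span = 6.6 V; LSB = 6.6/2^15 = 201.42 µV.
(V_in − V_low)/LSB = (-1.88705 − (−3.3)) / 0.000201416 = 7015.083.
So the output code is 7015.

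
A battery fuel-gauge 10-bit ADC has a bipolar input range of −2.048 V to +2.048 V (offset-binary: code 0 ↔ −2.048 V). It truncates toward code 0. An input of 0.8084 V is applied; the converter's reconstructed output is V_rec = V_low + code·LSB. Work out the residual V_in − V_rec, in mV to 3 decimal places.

LSB = 4.096/2^10 = 4.000 mV.
Scaled input = 714.1000 LSBs, so code = 714.
Reconstructed: 0.808 V.
V_in − V_rec = 0.0004 V = 0.400 mV.

0.400 mV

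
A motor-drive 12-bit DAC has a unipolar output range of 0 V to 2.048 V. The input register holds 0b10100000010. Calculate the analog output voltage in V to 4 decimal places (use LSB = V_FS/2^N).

0.6410 V

LSB = 2.048 V / 2^12 = 0.500 mV.
Code 0b10100000010 = 1282 decimal.
V_out = 0 + 1282 × 0.0005 V = 0.641 V.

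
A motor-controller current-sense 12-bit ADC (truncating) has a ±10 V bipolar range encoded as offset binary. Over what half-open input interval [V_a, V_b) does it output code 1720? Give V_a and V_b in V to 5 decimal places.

[-1.60156 V, -1.59668 V)

LSB = 20/2^12 = 4.883 mV.
V_a = V_low + 1720·LSB = -1.60156 V; V_b = V_low + 1721·LSB = -1.59668 V.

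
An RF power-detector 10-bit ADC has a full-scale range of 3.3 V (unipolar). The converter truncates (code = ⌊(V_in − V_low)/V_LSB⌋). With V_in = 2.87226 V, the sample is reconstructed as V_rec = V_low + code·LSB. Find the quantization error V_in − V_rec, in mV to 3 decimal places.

One LSB is 3.3 V / 1024 = 3.223 mV.
(V_in − V_low)/LSB = (2.87226 − 0)/0.00322266 = 891.2710 → code 891 (floor).
Code 891 maps back to 0 + 891×0.00322266 V = 2.8713867 V.
V_in − V_rec = 0.000873281 V = 0.873 mV.

0.873 mV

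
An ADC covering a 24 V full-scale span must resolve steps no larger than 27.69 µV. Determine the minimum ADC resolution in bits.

Number of steps required ≥ 24 V / 27.69 µV = 866738.89.
Need 2^N ≥ 866738.89; 2^19 = 524288, 2^20 = 1048576.
Minimum N = 20.

20 bits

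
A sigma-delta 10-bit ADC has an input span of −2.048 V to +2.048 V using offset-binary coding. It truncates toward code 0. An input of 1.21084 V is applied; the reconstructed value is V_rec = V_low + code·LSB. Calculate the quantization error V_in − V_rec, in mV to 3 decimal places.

Step size: 4.096 V ÷ 2^10 = 4.000 mV.
(1.21084 − (−2.048))/0.004 = 814.7100; ⌊·⌋ gives code 814.
Reconstructed: 1.208 V.
Difference: 0.00284 V → 2.840 mV.

2.840 mV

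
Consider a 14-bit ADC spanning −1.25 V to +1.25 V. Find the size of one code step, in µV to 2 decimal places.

152.59 µV

Full-scale span = 2.5 V.
LSB = 2.5 / 2^14 = 2.5 / 16384 = 0.000152588 V = 152.59 µV.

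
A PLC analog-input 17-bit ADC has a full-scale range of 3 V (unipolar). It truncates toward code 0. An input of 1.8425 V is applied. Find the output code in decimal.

code 80500

Full-scale span = 3 V; LSB = 3/2^17 = 22.89 µV.
(V_in − V_low)/LSB = (1.8425 − 0) / 2.28882e-05 = 80500.053.
So the output code is 80500.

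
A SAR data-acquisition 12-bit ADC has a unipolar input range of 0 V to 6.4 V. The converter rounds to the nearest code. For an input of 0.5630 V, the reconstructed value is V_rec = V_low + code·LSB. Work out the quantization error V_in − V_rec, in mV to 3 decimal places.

LSB = 6.4/2^12 = 1.562 mV.
Scaled input = 360.3200 LSBs, so code = 360.
V_rec = 0 + 360·0.0015625 = 0.5625 V.
V_in − V_rec = 0.0005 V = 0.500 mV.

0.500 mV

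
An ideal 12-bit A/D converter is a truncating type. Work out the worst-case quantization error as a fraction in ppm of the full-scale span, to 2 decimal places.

244.14 ppm

Truncating → worst-case error = 1 LSB = V_FS/2^12, so 1e+06/4096 = 244.141 ppm of full scale.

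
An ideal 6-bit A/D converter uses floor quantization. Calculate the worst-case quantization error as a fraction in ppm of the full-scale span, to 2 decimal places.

15625.00 ppm

Truncating → worst-case error = 1 LSB = V_FS/2^6, so 1e+06/64 = 15625 ppm of full scale.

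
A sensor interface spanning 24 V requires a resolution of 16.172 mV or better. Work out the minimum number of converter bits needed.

Number of steps required ≥ 24 V / 16.172 mV = 1484.05.
Need 2^N ≥ 1484.05; 2^10 = 1024, 2^11 = 2048.
Minimum N = 11.

11 bits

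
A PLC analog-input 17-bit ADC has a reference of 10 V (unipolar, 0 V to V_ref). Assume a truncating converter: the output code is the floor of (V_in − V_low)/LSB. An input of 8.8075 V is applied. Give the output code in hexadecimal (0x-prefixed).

code 0x1C2F1 (decimal 115441)

With 131072 levels over 10 V, one step is 76.29 µV.
(V_in − V_low)/LSB = (8.8075 − 0) / 7.62939e-05 = 115441.664.
⌊·⌋(115441.664) = 115441.
In hexadecimal (0x-prefixed): 0x1C2F1.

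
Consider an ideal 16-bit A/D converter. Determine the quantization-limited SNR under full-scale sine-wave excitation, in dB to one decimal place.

SNR ≈ 6.02·N + 1.76 dB = 6.02·16 + 1.76 = 98.08 dB.

98.1 dB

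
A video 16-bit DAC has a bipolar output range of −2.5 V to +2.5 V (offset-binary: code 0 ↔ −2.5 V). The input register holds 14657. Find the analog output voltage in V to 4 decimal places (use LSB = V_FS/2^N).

-1.3818 V

LSB = 5 V / 2^16 = 76.29 µV.
V_out = (−2.5) + 14657 × 7.62939e-05 V = -1.38176 V.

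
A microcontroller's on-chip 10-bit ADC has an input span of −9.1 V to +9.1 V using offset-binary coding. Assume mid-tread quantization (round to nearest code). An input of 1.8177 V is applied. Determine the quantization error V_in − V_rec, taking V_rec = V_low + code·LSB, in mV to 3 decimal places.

LSB = 18.2/2^10 = 17.773 mV.
(1.8177 − (−9.1))/0.0177734 = 614.2706; round gives code 614.
Reconstructed: 1.8128906 V.
Error = 1.8177 − 1.8128906 = 0.00480938 V = 4.809 mV.

4.809 mV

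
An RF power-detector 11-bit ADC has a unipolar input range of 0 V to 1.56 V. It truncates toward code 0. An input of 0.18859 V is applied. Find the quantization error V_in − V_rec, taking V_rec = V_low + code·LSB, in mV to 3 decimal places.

0.445 mV

One LSB is 1.56 V / 2048 = 0.762 mV.
Scaled input = 247.5848 LSBs, so code = 247.
Reconstructed: 0.18814453 V.
Difference: 0.000445469 V → 0.445 mV.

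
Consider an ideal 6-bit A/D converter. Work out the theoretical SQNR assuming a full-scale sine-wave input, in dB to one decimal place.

SNR ≈ 6.02·N + 1.76 dB = 6.02·6 + 1.76 = 37.88 dB.

37.9 dB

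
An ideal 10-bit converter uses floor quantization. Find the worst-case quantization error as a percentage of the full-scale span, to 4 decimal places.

Truncating → worst-case error = 1 LSB = V_FS/2^10, so 100/1024 = 0.0976562 % of full scale.

0.0977 %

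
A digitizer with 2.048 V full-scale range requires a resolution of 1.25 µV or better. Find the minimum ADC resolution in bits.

21 bits

Number of steps required ≥ 2.048 V / 1.25 µV = 1638400.00.
Need 2^N ≥ 1638400.00; 2^20 = 1048576, 2^21 = 2097152.
Minimum N = 21.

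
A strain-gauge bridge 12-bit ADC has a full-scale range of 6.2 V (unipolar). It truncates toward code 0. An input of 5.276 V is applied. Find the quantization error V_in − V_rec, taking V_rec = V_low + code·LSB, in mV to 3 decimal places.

0.854 mV

Step size: 6.2 V ÷ 2^12 = 1.514 mV.
(V_in − V_low)/LSB = (5.276 − 0)/0.00151367 = 3485.5639 → code 3485 (floor).
Code 3485 maps back to 0 + 3485×0.00151367 V = 5.2751465 V.
V_in − V_rec = 0.000853516 V = 0.854 mV.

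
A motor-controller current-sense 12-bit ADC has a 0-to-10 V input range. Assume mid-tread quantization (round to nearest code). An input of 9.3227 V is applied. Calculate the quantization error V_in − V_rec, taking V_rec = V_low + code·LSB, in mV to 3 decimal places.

LSB = 10/2^12 = 2.441 mV.
(V_in − V_low)/LSB = (9.3227 − 0)/0.00244141 = 3818.5779 → code 3819 (round).
V_rec = 0 + 3819·0.00244141 = 9.3237305 V.
Difference: -0.00103047 V → -1.030 mV.

-1.030 mV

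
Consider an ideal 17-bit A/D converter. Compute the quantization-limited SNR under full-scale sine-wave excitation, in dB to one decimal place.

SNR ≈ 6.02·N + 1.76 dB = 6.02·17 + 1.76 = 104.10 dB.

104.1 dB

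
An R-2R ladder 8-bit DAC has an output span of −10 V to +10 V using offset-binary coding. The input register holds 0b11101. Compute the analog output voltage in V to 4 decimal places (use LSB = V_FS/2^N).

LSB = 20 V / 2^8 = 78.125 mV.
Code 0b11101 = 29 decimal.
V_out = (−10) + 29 × 0.078125 V = -7.73438 V.

-7.7344 V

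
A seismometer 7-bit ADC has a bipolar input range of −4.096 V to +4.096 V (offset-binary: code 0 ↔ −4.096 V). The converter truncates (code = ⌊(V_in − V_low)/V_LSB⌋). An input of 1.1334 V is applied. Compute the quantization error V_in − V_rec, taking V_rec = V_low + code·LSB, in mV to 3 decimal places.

Step size: 8.192 V ÷ 2^7 = 64.000 mV.
(V_in − V_low)/LSB = (1.1334 − (−4.096))/0.064 = 81.7094 → code 81 (floor).
Reconstructed: 1.088 V.
Error = 1.1334 − 1.088 = 0.0454 V = 45.400 mV.

45.400 mV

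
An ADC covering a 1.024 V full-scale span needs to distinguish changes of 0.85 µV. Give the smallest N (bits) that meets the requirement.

Number of steps required ≥ 1.024 V / 0.85 µV = 1204705.88.
Need 2^N ≥ 1204705.88; 2^20 = 1048576, 2^21 = 2097152.
Minimum N = 21.

21 bits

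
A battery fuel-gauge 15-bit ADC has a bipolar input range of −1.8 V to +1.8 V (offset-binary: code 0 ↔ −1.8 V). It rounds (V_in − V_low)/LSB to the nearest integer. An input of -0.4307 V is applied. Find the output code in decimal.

With 32768 levels over 3.6 V, one step is 109.86 µV.
(V_in − V_low)/LSB = (-0.4307 − (−1.8)) / 0.000109863 = 12463.673.
Round → code 12464.

code 12464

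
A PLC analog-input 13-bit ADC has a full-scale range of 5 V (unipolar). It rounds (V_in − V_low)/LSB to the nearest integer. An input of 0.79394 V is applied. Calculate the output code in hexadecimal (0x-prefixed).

code 0x515 (decimal 1301)

With 8192 levels over 5 V, one step is 0.610 mV.
(0.79394 − 0) / 0.000610352 = 1300.791 LSBs.
So the output code is 1301.
In hexadecimal (0x-prefixed): 0x515.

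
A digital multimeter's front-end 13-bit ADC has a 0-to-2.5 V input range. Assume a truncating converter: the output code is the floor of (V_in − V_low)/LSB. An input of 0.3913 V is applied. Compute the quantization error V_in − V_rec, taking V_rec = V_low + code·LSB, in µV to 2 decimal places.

64.65 µV

One LSB is 2.5 V / 8192 = 305.18 µV.
(0.3913 − 0)/0.000305176 = 1282.2118; ⌊·⌋ gives code 1282.
Code 1282 maps back to 0 + 1282×0.000305176 V = 0.39123535 V.
V_in − V_rec = 6.46484e-05 V = 64.65 µV.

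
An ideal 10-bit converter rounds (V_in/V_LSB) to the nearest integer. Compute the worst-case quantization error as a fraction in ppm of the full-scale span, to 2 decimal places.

Rounding → worst-case error = ½ LSB = V_FS/2^11, so 1e+06/2048 = 488.281 ppm of full scale.

488.28 ppm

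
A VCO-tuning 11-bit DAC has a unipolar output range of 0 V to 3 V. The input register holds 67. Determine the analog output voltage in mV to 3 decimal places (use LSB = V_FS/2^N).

LSB = 3 V / 2^11 = 1.465 mV.
V_out = 0 + 67 × 0.00146484 V = 0.0981445 V.
= 98.145 mV.

98.145 mV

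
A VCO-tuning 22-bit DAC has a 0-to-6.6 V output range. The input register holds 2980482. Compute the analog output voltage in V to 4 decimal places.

4.6900 V

LSB = 6.6 V / 2^22 = 1.57 µV.
V_out = 0 + 2980482 × 1.57356e-06 V = 4.68998 V.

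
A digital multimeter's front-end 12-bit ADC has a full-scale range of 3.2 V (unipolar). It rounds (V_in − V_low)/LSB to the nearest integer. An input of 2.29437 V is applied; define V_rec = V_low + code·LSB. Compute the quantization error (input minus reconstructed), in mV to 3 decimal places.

Step size: 3.2 V ÷ 2^12 = 0.781 mV.
Scaled input = 2936.7936 LSBs, so code = 2937.
V_rec = 0 + 2937·0.00078125 = 2.2945312 V.
V_in − V_rec = -0.00016125 V = -0.161 mV.

-0.161 mV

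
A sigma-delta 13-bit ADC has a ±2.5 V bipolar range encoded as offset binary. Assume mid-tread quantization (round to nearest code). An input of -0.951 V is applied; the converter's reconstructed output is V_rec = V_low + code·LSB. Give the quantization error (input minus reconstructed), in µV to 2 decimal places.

LSB = 5/2^13 = 0.610 mV.
(-0.951 − (−2.5))/0.000610352 = 2537.8816; round gives code 2538.
Code 2538 maps back to (−2.5) + 2538×0.000610352 V = -0.95092773 V.
V_in − V_rec = -7.22656e-05 V = -72.27 µV.

-72.27 µV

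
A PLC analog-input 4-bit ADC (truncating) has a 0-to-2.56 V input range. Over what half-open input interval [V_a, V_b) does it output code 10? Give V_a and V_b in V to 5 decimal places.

LSB = 2.56/2^4 = 160.000 mV.
V_a = V_low + 10·LSB = 1.6 V; V_b = V_low + 11·LSB = 1.76 V.

[1.60000 V, 1.76000 V)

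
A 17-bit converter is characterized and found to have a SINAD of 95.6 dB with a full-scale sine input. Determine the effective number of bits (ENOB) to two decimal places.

ENOB = (SINAD − 1.76) / 6.02 = (95.6 − 1.76)/6.02 = 15.588.

15.59 bits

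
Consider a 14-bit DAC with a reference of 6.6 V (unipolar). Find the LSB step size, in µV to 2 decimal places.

402.83 µV

Full-scale span = 6.6 V.
LSB = 6.6 / 2^14 = 6.6 / 16384 = 0.000402832 V = 402.83 µV.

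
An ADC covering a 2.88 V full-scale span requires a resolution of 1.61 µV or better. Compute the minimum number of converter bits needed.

21 bits

Number of steps required ≥ 2.88 V / 1.61 µV = 1788819.88.
Need 2^N ≥ 1788819.88; 2^20 = 1048576, 2^21 = 2097152.
Minimum N = 21.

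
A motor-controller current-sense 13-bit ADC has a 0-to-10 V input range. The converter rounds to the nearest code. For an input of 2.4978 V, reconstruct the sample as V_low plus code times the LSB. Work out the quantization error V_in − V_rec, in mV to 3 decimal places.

0.241 mV

One LSB is 10 V / 8192 = 1.221 mV.
Scaled input = 2046.1978 LSBs, so code = 2046.
Code 2046 maps back to 0 + 2046×0.0012207 V = 2.4975586 V.
Error = 2.4978 − 2.4975586 = 0.000241406 V = 0.241 mV.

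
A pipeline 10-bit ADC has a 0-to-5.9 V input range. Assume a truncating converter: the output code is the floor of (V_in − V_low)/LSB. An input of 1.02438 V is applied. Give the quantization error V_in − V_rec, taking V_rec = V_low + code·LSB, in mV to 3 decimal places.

4.556 mV

LSB = 5.9/2^10 = 5.762 mV.
Scaled input = 177.7907 LSBs, so code = 177.
V_rec = 0 + 177·0.00576172 = 1.0198242 V.
V_in − V_rec = 0.00455578 V = 4.556 mV.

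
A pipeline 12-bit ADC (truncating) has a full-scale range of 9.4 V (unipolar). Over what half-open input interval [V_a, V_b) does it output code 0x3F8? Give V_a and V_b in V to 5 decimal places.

[2.33164 V, 2.33394 V)

LSB = 9.4/2^12 = 2.295 mV.
Code 0x3F8 = 1016 decimal.
V_a = V_low + 1016·LSB = 2.33164 V; V_b = V_low + 1017·LSB = 2.33394 V.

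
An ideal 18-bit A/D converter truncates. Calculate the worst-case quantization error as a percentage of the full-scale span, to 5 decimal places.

Truncating → worst-case error = 1 LSB = V_FS/2^18, so 100/262144 = 0.00038147 % of full scale.

0.00038 %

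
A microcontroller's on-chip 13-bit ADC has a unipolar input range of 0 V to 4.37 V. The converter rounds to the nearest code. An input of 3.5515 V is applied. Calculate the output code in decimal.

Full-scale span = 4.37 V; LSB = 4.37/2^13 = 0.533 mV.
(V_in − V_low)/LSB = (3.5515 − 0) / 0.000533447 = 6657.640.
round(6657.640) = 6658.

code 6658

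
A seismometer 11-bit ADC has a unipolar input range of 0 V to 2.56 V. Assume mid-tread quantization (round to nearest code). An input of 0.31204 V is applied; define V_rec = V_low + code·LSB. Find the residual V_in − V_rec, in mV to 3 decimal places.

One LSB is 2.56 V / 2048 = 1.250 mV.
(0.31204 − 0)/0.00125 = 249.6320; round gives code 250.
Reconstructed: 0.3125 V.
V_in − V_rec = -0.00046 V = -0.460 mV.

-0.460 mV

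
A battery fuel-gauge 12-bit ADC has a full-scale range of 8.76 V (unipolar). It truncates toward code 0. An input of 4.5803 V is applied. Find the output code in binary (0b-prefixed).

LSB = 8.76 V / 4096 = 2.139 mV.
(4.5803 − 0) / 0.00213867 = 2141.656 LSBs.
Floor → code 2141.
In binary (0b-prefixed): 0b100001011101.

code 0b100001011101 (decimal 2141)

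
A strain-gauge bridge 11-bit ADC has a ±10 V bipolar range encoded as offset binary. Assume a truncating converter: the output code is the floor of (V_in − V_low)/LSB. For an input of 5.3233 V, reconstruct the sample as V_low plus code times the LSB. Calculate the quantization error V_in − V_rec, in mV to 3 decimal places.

1.034 mV

Step size: 20 V ÷ 2^11 = 9.766 mV.
(5.3233 − (−10))/0.00976562 = 1569.1059; ⌊·⌋ gives code 1569.
V_rec = (−10) + 1569·0.00976562 = 5.3222656 V.
Error = 5.3233 − 5.3222656 = 0.00103437 V = 1.034 mV.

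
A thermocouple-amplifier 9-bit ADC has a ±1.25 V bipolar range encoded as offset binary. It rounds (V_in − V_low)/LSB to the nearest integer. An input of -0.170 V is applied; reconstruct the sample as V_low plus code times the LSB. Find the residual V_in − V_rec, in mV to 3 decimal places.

0.898 mV

One LSB is 2.5 V / 512 = 4.883 mV.
(V_in − V_low)/LSB = (-0.170 − (−1.25))/0.00488281 = 221.1840 → code 221 (round).
Reconstructed: -0.17089844 V.
Difference: 0.000898438 V → 0.898 mV.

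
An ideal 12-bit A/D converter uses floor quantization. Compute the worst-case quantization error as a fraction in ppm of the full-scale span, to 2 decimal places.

244.14 ppm

Truncating → worst-case error = 1 LSB = V_FS/2^12, so 1e+06/4096 = 244.141 ppm of full scale.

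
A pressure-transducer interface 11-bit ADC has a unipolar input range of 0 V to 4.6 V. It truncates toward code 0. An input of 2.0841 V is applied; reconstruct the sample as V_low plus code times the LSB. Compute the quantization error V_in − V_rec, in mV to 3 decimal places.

One LSB is 4.6 V / 2048 = 2.246 mV.
(V_in − V_low)/LSB = (2.0841 − 0)/0.00224609 = 927.8776 → code 927 (floor).
Reconstructed: 2.0821289 V.
Error = 2.0841 − 2.0821289 = 0.00197109 V = 1.971 mV.

1.971 mV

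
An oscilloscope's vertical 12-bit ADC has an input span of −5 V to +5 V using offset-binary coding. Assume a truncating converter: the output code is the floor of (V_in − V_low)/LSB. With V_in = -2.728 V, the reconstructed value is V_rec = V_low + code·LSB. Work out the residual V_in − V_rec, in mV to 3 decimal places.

One LSB is 10 V / 4096 = 2.441 mV.
Scaled input = 930.6112 LSBs, so code = 930.
V_rec = (−5) + 930·0.00244141 = -2.7294922 V.
V_in − V_rec = 0.00149219 V = 1.492 mV.

1.492 mV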